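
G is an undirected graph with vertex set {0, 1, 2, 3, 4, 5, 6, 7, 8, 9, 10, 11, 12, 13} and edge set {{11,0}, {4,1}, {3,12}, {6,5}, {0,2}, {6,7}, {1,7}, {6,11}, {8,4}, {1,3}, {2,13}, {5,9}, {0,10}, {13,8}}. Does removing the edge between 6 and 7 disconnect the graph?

No

After removing 6–7, the path 6-11-0-2-13-8-4-1-7 still connects them, so the edge is not a bridge.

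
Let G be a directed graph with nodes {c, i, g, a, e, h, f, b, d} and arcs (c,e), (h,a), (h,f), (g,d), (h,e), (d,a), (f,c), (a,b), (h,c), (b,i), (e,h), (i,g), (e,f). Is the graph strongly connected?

There is no directed path from b to f, so the graph is not strongly connected.

No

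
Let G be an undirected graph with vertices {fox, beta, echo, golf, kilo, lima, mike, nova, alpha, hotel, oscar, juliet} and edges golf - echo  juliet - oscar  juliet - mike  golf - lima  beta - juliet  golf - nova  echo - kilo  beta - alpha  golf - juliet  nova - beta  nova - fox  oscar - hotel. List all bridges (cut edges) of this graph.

The edges on the cycle golf-nova-beta-juliet-golf are not bridges since each lies on that cycle.
But removing juliet - mike disconnects juliet from mike; removing echo - kilo disconnects echo from kilo; removing golf - echo disconnects golf from echo; removing oscar - juliet disconnects oscar from juliet — these are bridges.
In total 8 edges are bridges.

alpha-beta, echo-golf, echo-kilo, fox-nova, golf-lima, hotel-oscar, juliet-mike, juliet-oscar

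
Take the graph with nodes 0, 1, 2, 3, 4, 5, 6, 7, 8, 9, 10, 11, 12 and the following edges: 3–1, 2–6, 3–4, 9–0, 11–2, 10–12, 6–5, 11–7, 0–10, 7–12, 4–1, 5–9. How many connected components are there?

8 is isolated — a component by itself.
Starting from 1 we can reach 1, 3, 4. That is one component of size 3.
Starting from 0 we can reach 0, 2, 5, 6, 7, 9, 10, 11, 12. That is one component of size 9.
Total: 3 components.

3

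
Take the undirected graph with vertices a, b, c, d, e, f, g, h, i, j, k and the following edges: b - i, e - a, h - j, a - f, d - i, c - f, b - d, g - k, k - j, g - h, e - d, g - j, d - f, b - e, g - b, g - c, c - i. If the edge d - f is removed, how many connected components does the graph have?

d and f are still connected via d-i-c-f, so the component count stays at 1.

1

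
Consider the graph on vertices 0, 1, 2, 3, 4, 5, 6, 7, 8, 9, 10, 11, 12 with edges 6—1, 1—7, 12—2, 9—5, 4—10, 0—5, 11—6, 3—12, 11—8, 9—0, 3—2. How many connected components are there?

4

Starting from 4 we can reach 4, 10. That is one component of size 2.
Starting from 0 we can reach 0, 5, 9. That is one component of size 3.
Starting from 2 we can reach 2, 3, 12. That is one component of size 3.
Starting from 1 we can reach 1, 6, 7, 8, 11. That is one component of size 5.
Total: 4 components.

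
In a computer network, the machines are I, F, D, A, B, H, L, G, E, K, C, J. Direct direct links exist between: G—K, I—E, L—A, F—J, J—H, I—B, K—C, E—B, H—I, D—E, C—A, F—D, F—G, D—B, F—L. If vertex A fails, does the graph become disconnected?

No

Deleting A leaves 1 component (was 1) (its neighbors C, L remain connected to each other), so A is not a cut vertex.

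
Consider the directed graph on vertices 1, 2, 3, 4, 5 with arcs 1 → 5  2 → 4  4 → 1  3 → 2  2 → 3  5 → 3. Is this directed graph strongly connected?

Yes

From 1 we can reach every vertex (1, 2, 3, 4, 5), and every vertex can reach 1 (1, 2, 3, 4, 5). So the whole graph is one strongly connected component.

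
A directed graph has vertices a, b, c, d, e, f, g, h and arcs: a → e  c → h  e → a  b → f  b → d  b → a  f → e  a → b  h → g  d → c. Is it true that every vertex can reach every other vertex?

No

There is no directed path from g to c, so the graph is not strongly connected.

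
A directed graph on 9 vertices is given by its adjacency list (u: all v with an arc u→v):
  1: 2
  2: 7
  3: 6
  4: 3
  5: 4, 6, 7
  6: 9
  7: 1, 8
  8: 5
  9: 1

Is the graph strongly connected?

From 1 we can reach every vertex (1, 2, 3, 4, 5, 6, 7, 8, 9), and every vertex can reach 1 (1, 2, 3, 4, 5, 6, 7, 8, 9). So the whole graph is one strongly connected component.

Yes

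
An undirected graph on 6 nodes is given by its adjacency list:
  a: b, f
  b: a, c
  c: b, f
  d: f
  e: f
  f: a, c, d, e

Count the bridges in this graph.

2

The edges on the cycle f-a-b-c-f are not bridges since each lies on that cycle.
But removing f-d disconnects f from d; removing f-e disconnects f from e — these are bridges.
That makes 2 bridges.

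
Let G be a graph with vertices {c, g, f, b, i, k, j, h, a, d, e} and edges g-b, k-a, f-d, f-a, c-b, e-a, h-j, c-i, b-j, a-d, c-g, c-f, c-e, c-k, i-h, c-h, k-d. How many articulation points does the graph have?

1

Removing c increases the component count from 1 to 2, so c is a cut vertex.
By contrast removing f leaves 1 component; it is not a cut vertex. No other vertex is a cut vertex either.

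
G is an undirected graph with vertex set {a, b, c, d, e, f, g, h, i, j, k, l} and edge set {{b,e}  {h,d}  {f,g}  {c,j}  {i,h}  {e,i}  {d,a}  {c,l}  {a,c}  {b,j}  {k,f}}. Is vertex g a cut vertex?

Deleting g leaves 2 components (was 2), so g is not a cut vertex.

No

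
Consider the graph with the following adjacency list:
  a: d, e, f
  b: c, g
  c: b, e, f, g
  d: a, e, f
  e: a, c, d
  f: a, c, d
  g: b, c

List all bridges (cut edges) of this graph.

The edges on the cycle c-b-g-c are not bridges since each lies on that cycle.
Every edge lies on some cycle, so there are no bridges.

none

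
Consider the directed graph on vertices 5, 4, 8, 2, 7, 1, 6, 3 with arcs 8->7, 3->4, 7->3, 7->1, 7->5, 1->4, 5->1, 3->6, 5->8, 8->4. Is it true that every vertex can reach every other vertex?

There is no directed path from 7 to 2, so the graph is not strongly connected.

No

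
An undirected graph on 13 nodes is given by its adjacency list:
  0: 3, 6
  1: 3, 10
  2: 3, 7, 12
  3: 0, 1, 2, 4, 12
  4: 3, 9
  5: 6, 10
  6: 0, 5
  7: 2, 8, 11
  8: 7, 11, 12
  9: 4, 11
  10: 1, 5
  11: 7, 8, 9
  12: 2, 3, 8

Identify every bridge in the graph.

none

The edges on the cycle 3-0-6-5-10-1-3 are not bridges since each lies on that cycle.
Every edge lies on some cycle, so there are no bridges.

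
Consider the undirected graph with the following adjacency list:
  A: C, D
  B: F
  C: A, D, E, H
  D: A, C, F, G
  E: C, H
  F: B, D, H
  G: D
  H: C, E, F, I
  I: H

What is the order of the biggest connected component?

9

Starting from A we can reach A, B, C, D, E, F, G, H, I. That is one component of size 9.
The largest has 9 vertices.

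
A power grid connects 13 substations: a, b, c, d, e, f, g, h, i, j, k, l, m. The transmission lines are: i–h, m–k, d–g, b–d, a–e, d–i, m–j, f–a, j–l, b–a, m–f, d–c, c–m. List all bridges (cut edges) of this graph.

a-e, d-g, d-i, h-i, j-l, j-m, k-m

The edges on the cycle b-d-c-m-f-a-b are not bridges since each lies on that cycle.
But removing l–j disconnects l from j; removing d–i disconnects d from i; removing i–h disconnects i from h; removing m–j disconnects m from j — these are bridges.
In total 7 edges are bridges.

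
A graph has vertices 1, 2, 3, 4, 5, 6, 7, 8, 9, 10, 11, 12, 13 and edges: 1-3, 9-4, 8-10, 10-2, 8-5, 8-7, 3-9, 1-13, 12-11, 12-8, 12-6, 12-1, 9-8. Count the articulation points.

5

Removing 1 increases the component count from 1 to 2, so 1 is a cut vertex.
Removing 8 increases the component count from 1 to 4, so 8 is a cut vertex.
Removing 9 increases the component count from 1 to 2, so 9 is a cut vertex.
Likewise 10, 12 are cut vertices.
By contrast removing 3 leaves 1 component; it is not a cut vertex. No other vertex is a cut vertex either.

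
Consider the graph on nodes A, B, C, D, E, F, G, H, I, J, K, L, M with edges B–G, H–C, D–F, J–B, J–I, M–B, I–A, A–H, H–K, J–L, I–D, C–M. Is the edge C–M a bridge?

After removing C–M, the path C-H-A-I-J-B-M still connects them, so the edge is not a bridge.

No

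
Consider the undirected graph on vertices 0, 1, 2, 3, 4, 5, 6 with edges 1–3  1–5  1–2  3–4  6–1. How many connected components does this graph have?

2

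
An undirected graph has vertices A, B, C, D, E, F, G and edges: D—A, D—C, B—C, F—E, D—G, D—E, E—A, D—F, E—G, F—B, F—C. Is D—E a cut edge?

No

After removing D—E, the path D-F-E still connects them, so the edge is not a bridge.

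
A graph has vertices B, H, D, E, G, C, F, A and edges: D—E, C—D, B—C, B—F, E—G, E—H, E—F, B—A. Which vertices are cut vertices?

Removing B increases the component count from 1 to 2, so B is a cut vertex.
Removing E increases the component count from 1 to 3, so E is a cut vertex.
By contrast removing C leaves 1 component; it is not a cut vertex. No other vertex is a cut vertex either.

B, E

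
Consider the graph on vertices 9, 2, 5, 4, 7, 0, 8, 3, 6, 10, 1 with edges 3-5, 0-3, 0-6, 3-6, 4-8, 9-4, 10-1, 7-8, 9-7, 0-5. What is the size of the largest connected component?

2 is isolated — a component by itself.
Starting from 1 we can reach 1, 10. That is one component of size 2.
Starting from 0 we can reach 0, 3, 5, 6. That is one component of size 4.
Starting from 4 we can reach 4, 7, 8, 9. That is one component of size 4.
The largest has 4 vertices.

4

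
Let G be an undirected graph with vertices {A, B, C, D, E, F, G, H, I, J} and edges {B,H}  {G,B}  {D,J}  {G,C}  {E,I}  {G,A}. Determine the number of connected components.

4

F is isolated — a component by itself.
Starting from E we can reach E, I. That is one component of size 2.
Starting from D we can reach D, J. That is one component of size 2.
Starting from A we can reach A, B, C, G, H. That is one component of size 5.
Total: 4 components.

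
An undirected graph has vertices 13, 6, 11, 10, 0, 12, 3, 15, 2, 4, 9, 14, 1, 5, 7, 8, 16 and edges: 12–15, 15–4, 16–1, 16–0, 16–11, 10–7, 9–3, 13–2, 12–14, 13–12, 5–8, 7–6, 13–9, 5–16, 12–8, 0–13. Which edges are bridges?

1-16, 10-7, 11-16, 12-14, 12-15, 13-2, 13-9, 15-4, 3-9, 6-7

The edges on the cycle 5-16-0-13-12-8-5 are not bridges since each lies on that cycle.
But removing 12–15 disconnects 12 from 15; removing 16–1 disconnects 16 from 1; removing 15–4 disconnects 15 from 4; removing 9–13 disconnects 9 from 13 — these are bridges.
In total 10 edges are bridges.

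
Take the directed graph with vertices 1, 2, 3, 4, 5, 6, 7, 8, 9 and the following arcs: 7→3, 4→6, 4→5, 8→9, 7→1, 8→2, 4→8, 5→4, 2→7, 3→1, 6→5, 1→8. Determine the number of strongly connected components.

3

{1, 2, 3, 7, 8} are all mutually reachable — one SCC of size 5.
{4, 5, 6} are all mutually reachable — one SCC of size 3.
{9} is an SCC by itself.
That gives 3 strongly connected components.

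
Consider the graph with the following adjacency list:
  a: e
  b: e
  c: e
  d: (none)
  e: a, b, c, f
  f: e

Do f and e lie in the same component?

Yes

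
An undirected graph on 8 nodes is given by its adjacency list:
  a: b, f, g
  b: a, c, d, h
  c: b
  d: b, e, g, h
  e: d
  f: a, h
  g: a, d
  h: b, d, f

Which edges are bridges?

The edges on the cycle d-g-a-f-h-d are not bridges since each lies on that cycle.
But removing e-d disconnects e from d; removing c-b disconnects c from b — these are bridges.

b-c, d-e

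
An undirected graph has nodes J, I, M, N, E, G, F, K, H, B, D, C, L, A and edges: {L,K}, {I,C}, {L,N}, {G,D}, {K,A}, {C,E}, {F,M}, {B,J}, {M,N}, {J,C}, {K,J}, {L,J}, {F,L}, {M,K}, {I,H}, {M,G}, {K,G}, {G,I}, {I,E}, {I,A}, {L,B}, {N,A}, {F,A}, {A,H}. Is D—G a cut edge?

Removing D—G leaves no path between D and G: the component count goes from 1 to 2. So it is a bridge.

Yes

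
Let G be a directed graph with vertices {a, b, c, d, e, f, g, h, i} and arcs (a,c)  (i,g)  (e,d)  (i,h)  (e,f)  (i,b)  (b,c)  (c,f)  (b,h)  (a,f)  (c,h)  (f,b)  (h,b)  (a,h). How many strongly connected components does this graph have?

{b, c, f, h} are all mutually reachable — one SCC of size 4.
{a} is an SCC by itself.
{i} is an SCC by itself.
{e} is an SCC by itself.
{d} is an SCC by itself.
(and 1 more singleton SCC)
That gives 6 strongly connected components.

6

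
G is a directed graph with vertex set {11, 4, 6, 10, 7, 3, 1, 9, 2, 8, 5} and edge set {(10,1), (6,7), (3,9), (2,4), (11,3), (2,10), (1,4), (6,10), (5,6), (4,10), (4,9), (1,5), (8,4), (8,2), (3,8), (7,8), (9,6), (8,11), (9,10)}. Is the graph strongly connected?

Yes

From 4 we can reach every vertex (1, 2, 3, 4, 5, 6, 7, 8, 9, 10, 11), and every vertex can reach 4 (1, 2, 3, 4, 5, 6, 7, 8, 9, 10, 11). So the whole graph is one strongly connected component.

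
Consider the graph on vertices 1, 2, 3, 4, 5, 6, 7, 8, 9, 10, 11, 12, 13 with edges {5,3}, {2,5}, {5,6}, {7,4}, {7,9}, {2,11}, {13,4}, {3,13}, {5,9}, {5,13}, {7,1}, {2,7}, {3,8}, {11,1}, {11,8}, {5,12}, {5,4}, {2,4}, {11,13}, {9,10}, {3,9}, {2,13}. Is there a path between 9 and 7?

Yes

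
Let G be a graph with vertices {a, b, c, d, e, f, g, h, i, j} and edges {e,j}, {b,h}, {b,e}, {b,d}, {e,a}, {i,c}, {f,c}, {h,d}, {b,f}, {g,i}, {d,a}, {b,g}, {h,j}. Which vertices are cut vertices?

b

Removing b increases the component count from 1 to 2, so b is a cut vertex.
By contrast removing f leaves 1 component; it is not a cut vertex. No other vertex is a cut vertex either.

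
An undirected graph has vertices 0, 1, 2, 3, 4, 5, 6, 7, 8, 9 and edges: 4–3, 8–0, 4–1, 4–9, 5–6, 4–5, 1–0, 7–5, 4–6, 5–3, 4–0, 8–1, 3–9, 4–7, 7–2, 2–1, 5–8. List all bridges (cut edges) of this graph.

none

The edges on the cycle 4-7-5-3-9-4 are not bridges since each lies on that cycle.
Every edge lies on some cycle, so there are no bridges.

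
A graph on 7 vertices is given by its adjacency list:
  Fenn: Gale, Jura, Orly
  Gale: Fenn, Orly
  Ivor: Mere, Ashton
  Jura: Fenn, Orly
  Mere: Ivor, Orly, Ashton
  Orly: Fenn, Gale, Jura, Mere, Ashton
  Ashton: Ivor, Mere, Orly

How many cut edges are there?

0

The edges on the cycle Orly-Jura-Fenn-Orly are not bridges since each lies on that cycle.
Every edge lies on some cycle, so there are no bridges.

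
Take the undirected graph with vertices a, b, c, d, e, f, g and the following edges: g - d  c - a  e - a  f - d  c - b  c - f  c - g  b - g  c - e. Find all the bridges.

none

The edges on the cycle c-e-a-c are not bridges since each lies on that cycle.
Every edge lies on some cycle, so there are no bridges.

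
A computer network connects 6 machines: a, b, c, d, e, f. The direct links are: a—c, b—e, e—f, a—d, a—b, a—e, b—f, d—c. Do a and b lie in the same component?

Yes

From a we can reach a, b, c, d, e, f, which includes b.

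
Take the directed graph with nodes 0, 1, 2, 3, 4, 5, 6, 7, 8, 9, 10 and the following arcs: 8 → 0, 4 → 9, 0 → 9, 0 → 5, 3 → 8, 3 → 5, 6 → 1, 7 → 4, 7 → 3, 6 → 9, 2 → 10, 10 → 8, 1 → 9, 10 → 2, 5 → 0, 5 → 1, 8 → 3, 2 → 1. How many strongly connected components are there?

8

{2, 10} are all mutually reachable — one SCC of size 2.
{3, 8} are all mutually reachable — one SCC of size 2.
{0, 5} are all mutually reachable — one SCC of size 2.
{6} is an SCC by itself.
{9} is an SCC by itself.
(and 3 more singleton SCCs)
That gives 8 strongly connected components.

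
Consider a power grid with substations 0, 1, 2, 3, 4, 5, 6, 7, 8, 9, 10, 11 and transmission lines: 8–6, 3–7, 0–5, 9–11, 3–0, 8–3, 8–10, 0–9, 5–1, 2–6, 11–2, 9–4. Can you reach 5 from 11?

Yes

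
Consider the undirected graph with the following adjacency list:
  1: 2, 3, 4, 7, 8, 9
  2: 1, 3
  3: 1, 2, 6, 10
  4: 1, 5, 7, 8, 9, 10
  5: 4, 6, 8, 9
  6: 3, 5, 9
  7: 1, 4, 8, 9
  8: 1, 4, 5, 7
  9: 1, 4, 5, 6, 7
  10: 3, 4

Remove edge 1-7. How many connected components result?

1 and 7 are still connected via 1-9-7, so the component count stays at 1.

1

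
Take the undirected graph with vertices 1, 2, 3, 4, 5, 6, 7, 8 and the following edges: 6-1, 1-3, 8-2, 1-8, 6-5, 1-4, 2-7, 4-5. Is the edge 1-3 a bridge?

Removing 1-3 leaves no path between 1 and 3: the component count goes from 1 to 2. So it is a bridge.

Yes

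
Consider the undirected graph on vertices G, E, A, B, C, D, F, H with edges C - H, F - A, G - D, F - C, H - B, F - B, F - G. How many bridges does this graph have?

3

The edges on the cycle F-C-H-B-F are not bridges since each lies on that cycle.
But removing G - D disconnects G from D; removing F - G disconnects F from G; removing F - A disconnects F from A — these are bridges.
That makes 3 bridges.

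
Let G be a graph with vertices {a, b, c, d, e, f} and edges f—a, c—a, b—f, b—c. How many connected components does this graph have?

e is isolated — a component by itself.
d is isolated — a component by itself.
Starting from a we can reach a, b, c, f. That is one component of size 4.
Total: 3 components.

3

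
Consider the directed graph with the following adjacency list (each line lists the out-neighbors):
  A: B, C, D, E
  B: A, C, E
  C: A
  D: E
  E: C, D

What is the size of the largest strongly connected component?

5

{A, B, C, D, E} are all mutually reachable — one SCC of size 5.
The largest has 5 vertices.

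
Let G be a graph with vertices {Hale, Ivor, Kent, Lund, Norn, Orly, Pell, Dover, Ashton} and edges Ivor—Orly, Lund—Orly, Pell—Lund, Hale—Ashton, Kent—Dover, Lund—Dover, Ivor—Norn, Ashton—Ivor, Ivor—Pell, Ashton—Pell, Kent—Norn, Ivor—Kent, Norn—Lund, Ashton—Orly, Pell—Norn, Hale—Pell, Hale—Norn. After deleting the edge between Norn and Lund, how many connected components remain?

Norn and Lund are still connected via Norn-Pell-Lund, so the component count stays at 1.

1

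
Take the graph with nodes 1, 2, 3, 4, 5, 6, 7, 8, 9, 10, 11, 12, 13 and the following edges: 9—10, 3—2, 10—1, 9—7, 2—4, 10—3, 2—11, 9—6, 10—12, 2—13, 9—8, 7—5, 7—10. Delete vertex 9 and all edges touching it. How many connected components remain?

With 9 gone, the remaining components are: {6}; {8}; {1, 2, 3, 4, 5, 7, 10, 11, 12, 13}.
That is 3 components.

3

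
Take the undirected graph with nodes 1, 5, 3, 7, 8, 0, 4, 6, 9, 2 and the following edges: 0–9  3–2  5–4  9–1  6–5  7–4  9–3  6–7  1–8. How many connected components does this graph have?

Starting from 4 we can reach 4, 5, 6, 7. That is one component of size 4.
Starting from 0 we can reach 0, 1, 2, 3, 8, 9. That is one component of size 6.
Total: 2 components.

2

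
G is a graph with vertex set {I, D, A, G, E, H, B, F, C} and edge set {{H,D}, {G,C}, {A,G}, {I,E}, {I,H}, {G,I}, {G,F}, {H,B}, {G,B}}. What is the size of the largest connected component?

Starting from A we can reach A, B, C, D, E, F, G, H, I. That is one component of size 9.
The largest has 9 vertices.

9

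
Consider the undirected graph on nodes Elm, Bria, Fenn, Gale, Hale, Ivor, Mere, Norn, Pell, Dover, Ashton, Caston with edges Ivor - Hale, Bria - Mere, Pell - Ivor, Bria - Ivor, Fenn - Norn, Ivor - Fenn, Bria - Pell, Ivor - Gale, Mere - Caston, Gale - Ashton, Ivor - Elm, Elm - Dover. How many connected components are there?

Starting from Elm we can reach Elm, Bria, Fenn, Gale, Hale, Ivor, Mere, Norn, Pell, Dover, Ashton, Caston. That is one component of size 12.
Total: 1 component.

1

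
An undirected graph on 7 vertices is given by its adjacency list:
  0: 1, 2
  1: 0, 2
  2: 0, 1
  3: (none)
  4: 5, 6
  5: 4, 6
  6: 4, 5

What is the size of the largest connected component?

3

3 is isolated — a component by itself.
Starting from 4 we can reach 4, 5, 6. That is one component of size 3.
Starting from 0 we can reach 0, 1, 2. That is one component of size 3.
The largest has 3 vertices.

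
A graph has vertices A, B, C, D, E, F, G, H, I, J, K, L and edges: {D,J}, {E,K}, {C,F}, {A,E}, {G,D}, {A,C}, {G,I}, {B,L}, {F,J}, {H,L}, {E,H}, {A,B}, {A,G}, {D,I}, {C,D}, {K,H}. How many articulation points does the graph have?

Removing A increases the component count from 1 to 2, so A is a cut vertex.
By contrast removing E leaves 1 component; it is not a cut vertex. No other vertex is a cut vertex either.

1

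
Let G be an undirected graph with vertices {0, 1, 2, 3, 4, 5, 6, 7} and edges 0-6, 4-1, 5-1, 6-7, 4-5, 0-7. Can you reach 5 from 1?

From 1 we can reach 1, 4, 5, which includes 5.

Yes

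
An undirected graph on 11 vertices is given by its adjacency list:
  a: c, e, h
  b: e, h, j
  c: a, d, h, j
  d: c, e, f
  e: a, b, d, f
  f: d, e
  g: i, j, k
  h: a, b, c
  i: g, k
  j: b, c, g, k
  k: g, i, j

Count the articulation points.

Removing j increases the component count from 1 to 2, so j is a cut vertex.
By contrast removing d leaves 1 component; it is not a cut vertex. No other vertex is a cut vertex either.

1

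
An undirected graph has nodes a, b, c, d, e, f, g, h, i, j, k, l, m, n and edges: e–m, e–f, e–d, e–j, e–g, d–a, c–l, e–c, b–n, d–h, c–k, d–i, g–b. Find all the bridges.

removing e–d disconnects e from d; removing b–n disconnects b from n; removing b–g disconnects b from g; removing e–f disconnects e from f — these are bridges.
In total 13 edges are bridges.

a-d, b-g, b-n, c-e, c-k, c-l, d-e, d-h, d-i, e-f, e-g, e-j, e-m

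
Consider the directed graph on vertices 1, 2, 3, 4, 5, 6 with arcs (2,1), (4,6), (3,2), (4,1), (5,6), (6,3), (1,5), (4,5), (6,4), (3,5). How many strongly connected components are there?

1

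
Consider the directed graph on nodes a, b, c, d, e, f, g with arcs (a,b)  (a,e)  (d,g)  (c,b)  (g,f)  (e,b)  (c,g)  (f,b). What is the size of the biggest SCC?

{g} is an SCC by itself.
{d} is an SCC by itself.
{b} is an SCC by itself.
{a} is an SCC by itself.
{c} is an SCC by itself.
(and 2 more singleton SCCs)
The largest has 1 vertex.

1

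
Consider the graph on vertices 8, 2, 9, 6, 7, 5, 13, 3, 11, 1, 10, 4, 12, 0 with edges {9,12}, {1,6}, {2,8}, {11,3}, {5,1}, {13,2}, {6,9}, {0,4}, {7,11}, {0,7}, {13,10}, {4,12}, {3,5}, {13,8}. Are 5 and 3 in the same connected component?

From 5 we can reach 0, 1, 3, 4, 5, 6, 7, 9, 11, 12, which includes 3.

Yes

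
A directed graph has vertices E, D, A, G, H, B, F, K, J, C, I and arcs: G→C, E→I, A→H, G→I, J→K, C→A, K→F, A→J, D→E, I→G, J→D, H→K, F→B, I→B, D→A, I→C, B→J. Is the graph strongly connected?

Yes

From F we can reach every vertex (A, B, C, D, E, F, G, H, I, J, K), and every vertex can reach F (A, B, C, D, E, F, G, H, I, J, K). So the whole graph is one strongly connected component.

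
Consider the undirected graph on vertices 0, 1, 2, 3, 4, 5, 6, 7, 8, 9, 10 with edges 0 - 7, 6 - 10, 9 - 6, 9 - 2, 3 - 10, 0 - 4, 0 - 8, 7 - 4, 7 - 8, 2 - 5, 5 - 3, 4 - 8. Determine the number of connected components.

1 is isolated — a component by itself.
Starting from 0 we can reach 0, 4, 7, 8. That is one component of size 4.
Starting from 2 we can reach 2, 3, 5, 6, 9, 10. That is one component of size 6.
Total: 3 components.

3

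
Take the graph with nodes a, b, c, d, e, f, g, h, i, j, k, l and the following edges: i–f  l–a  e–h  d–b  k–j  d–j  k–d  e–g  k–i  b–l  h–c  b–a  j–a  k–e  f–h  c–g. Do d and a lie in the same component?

From d we can reach a, b, c, d, e, f, g, h, i, j, k, l, which includes a.

Yes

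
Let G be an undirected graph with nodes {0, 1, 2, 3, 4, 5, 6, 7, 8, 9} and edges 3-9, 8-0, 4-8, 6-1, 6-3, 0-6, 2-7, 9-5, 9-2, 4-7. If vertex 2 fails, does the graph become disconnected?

No

Deleting 2 leaves 1 component (was 1) (its neighbors 7, 9 remain connected to each other), so 2 is not a cut vertex.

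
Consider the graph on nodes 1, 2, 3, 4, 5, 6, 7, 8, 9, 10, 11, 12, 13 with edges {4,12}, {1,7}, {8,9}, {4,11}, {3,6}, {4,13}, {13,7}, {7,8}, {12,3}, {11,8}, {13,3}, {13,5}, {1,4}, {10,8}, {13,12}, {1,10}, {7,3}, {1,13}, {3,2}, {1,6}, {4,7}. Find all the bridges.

13-5, 2-3, 8-9

The edges on the cycle 4-13-7-8-11-4 are not bridges since each lies on that cycle.
But removing 13–5 disconnects 13 from 5; removing 9–8 disconnects 9 from 8; removing 2–3 disconnects 2 from 3 — these are bridges.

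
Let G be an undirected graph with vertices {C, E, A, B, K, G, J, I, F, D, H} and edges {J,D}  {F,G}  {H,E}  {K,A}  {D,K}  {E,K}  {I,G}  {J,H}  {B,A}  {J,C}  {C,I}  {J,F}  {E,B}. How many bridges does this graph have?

The edges on the cycle E-B-A-K-E are not bridges since each lies on that cycle.
Every edge lies on some cycle, so there are no bridges.

0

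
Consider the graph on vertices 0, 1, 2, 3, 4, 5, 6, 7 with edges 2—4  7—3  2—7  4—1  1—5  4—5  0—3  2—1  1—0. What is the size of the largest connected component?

7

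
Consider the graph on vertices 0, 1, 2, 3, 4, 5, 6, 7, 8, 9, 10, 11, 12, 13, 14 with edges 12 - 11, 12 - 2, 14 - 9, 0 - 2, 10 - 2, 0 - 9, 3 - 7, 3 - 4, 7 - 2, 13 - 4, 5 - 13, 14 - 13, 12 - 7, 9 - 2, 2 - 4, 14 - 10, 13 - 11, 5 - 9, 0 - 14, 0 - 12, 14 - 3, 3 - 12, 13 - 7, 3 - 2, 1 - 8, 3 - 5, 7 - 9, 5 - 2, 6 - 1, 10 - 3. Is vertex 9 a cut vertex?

Deleting 9 leaves 2 components (was 2), so 9 is not a cut vertex.

No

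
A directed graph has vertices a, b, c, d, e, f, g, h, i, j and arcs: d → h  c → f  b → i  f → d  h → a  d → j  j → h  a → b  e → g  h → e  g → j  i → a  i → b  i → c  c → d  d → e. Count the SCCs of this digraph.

{a, b, c, d, e, f, g, h, i, j} are all mutually reachable — one SCC of size 10.
That gives 1 strongly connected component.

1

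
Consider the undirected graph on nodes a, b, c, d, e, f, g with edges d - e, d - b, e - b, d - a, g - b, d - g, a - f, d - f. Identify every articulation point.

Removing d increases the component count from 2 to 3, so d is a cut vertex.
By contrast removing g leaves 2 components; it is not a cut vertex. No other vertex is a cut vertex either.

d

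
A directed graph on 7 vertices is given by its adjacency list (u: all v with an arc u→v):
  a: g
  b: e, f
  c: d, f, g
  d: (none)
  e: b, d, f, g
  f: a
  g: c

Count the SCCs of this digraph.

3

{a, c, f, g} are all mutually reachable — one SCC of size 4.
{b, e} are all mutually reachable — one SCC of size 2.
{d} is an SCC by itself.
That gives 3 strongly connected components.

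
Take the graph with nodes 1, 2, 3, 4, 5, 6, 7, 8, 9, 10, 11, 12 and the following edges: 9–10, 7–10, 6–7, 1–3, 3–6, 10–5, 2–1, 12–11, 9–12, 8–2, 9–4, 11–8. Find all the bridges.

The edges on the cycle 9-12-11-8-2-1-3-6-7-10-9 are not bridges since each lies on that cycle.
But removing 10–5 disconnects 10 from 5; removing 9–4 disconnects 9 from 4 — these are bridges.

10-5, 4-9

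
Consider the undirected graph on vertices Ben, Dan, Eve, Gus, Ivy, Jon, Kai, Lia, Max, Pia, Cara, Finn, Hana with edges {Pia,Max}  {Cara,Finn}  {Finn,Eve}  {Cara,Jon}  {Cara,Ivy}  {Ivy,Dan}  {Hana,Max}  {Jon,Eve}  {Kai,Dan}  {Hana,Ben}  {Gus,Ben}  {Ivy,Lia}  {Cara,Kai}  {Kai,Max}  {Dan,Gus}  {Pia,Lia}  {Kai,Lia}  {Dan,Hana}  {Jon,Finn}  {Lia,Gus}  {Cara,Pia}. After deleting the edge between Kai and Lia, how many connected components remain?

Kai and Lia are still connected via Kai-Cara-Ivy-Lia, so the component count stays at 1.

1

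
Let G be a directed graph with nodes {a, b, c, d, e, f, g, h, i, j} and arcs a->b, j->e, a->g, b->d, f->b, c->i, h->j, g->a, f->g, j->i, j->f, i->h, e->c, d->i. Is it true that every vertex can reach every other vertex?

From f we can reach every vertex (a, b, c, d, e, f, g, h, i, j), and every vertex can reach f (a, b, c, d, e, f, g, h, i, j). So the whole graph is one strongly connected component.

Yes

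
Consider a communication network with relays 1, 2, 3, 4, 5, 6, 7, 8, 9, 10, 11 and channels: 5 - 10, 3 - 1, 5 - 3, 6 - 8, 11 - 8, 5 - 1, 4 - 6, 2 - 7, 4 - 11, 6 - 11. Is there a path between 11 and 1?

No

The component containing 11 is {4, 6, 8, 11}, and 1 is not in it.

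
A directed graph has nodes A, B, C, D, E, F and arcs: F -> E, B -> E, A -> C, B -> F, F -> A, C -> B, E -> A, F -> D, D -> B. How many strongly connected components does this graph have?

1

{A, B, C, D, E, F} are all mutually reachable — one SCC of size 6.
That gives 1 strongly connected component.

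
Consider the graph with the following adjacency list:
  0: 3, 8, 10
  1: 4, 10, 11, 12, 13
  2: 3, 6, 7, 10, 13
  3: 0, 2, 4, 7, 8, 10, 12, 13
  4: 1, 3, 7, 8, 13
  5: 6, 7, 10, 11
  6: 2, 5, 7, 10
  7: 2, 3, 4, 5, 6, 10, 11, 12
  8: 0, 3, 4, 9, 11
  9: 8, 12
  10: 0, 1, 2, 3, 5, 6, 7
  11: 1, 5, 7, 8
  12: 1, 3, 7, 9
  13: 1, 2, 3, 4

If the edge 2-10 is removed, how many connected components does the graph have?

1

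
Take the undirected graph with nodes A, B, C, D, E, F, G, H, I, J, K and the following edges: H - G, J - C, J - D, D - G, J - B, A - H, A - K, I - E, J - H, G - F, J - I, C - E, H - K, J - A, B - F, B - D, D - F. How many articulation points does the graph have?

1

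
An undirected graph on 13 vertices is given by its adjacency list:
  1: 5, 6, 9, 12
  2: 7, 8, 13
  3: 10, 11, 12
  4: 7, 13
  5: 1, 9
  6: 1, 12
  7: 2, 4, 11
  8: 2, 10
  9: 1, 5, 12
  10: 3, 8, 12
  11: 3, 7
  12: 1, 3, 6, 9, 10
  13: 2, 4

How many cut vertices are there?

1

Removing 12 increases the component count from 1 to 2, so 12 is a cut vertex.
By contrast removing 6 leaves 1 component; it is not a cut vertex. No other vertex is a cut vertex either.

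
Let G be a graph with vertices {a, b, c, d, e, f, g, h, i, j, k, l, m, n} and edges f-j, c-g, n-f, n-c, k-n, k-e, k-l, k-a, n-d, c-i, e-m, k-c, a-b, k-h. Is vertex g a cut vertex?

Deleting g leaves 1 component (was 1), so g is not a cut vertex.

No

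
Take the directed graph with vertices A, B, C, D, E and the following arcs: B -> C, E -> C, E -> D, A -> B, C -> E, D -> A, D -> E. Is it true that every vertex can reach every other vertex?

Yes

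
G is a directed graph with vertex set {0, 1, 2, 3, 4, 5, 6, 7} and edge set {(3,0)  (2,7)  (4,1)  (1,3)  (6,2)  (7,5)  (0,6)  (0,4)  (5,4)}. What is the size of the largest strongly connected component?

8

{0, 1, 2, 3, 4, 5, 6, 7} are all mutually reachable — one SCC of size 8.
The largest has 8 vertices.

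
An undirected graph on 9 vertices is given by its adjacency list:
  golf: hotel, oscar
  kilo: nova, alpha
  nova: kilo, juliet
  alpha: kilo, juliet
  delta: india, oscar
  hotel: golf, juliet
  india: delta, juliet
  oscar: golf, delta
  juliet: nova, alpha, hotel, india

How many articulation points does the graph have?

1

Removing juliet increases the component count from 1 to 2, so juliet is a cut vertex.
By contrast removing hotel leaves 1 component; it is not a cut vertex. No other vertex is a cut vertex either.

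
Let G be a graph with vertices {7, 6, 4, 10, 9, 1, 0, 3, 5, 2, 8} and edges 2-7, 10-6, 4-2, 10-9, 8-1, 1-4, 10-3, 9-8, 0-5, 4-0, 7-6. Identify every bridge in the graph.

0-4, 0-5, 10-3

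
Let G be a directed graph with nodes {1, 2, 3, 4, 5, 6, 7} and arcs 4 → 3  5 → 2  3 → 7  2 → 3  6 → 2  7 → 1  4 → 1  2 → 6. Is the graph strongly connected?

There is no directed path from 6 to 5, so the graph is not strongly connected.

No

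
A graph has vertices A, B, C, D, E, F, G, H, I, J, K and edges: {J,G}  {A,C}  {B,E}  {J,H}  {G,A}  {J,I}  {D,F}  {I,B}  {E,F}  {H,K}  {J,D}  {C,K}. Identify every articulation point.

Removing J increases the component count from 1 to 2, so J is a cut vertex.
By contrast removing K leaves 1 component; it is not a cut vertex. No other vertex is a cut vertex either.

J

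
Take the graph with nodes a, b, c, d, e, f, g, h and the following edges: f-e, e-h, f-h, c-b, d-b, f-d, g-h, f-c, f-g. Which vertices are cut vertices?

f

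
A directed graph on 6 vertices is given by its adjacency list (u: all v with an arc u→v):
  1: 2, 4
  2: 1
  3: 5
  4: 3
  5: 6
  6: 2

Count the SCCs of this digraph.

1

{1, 2, 3, 4, 5, 6} are all mutually reachable — one SCC of size 6.
That gives 1 strongly connected component.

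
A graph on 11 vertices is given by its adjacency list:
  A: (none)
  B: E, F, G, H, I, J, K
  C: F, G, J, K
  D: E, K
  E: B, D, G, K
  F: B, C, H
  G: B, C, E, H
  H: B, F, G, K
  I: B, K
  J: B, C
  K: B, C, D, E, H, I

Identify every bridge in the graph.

none

The edges on the cycle K-E-G-C-K are not bridges since each lies on that cycle.
Every edge lies on some cycle, so there are no bridges.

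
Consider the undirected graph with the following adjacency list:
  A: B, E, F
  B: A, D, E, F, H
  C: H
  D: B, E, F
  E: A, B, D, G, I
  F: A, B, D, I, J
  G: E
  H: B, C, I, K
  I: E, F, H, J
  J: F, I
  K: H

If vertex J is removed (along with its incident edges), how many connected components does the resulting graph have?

1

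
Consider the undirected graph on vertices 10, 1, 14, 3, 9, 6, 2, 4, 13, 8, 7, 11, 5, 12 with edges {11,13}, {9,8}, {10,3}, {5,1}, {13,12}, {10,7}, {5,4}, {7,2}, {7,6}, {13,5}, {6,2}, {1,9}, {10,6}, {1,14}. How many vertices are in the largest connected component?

9

Starting from 2 we can reach 2, 3, 6, 7, 10. That is one component of size 5.
Starting from 1 we can reach 1, 4, 5, 8, 9, 11, 12, 13, 14. That is one component of size 9.
The largest has 9 vertices.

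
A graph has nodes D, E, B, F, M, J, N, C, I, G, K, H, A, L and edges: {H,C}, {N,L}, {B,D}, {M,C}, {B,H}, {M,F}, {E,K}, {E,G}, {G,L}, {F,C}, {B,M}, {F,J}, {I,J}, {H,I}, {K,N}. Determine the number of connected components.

3

A is isolated — a component by itself.
Starting from E we can reach E, G, K, L, N. That is one component of size 5.
Starting from B we can reach B, C, D, F, H, I, J, M. That is one component of size 8.
Total: 3 components.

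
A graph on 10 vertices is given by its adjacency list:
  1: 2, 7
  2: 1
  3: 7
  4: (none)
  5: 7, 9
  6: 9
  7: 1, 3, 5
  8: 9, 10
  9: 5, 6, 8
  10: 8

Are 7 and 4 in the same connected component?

The component containing 7 is {1, 2, 3, 5, 6, 7, 8, 9, 10}, and 4 is not in it.

No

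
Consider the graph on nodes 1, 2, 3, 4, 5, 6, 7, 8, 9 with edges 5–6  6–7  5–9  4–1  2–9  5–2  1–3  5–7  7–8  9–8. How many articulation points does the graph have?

Removing 1 increases the component count from 2 to 3, so 1 is a cut vertex.
By contrast removing 3 leaves 2 components; it is not a cut vertex. No other vertex is a cut vertex either.

1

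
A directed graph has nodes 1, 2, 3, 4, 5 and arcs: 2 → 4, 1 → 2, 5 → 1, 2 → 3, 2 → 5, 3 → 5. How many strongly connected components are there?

{1, 2, 3, 5} are all mutually reachable — one SCC of size 4.
{4} is an SCC by itself.
That gives 2 strongly connected components.

2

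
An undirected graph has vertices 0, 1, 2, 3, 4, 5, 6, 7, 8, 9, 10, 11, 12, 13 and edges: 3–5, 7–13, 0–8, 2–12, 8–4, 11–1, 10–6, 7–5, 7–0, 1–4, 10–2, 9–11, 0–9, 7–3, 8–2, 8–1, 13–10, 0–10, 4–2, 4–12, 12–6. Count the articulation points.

Removing 7 increases the component count from 1 to 2, so 7 is a cut vertex.
By contrast removing 2 leaves 1 component; it is not a cut vertex. No other vertex is a cut vertex either.

1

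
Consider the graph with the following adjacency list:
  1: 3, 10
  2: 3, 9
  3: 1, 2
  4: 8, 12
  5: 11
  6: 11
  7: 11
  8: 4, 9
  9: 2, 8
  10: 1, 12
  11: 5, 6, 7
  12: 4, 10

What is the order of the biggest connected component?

Starting from 5 we can reach 5, 6, 7, 11. That is one component of size 4.
Starting from 1 we can reach 1, 2, 3, 4, 8, 9, 10, 12. That is one component of size 8.
The largest has 8 vertices.

8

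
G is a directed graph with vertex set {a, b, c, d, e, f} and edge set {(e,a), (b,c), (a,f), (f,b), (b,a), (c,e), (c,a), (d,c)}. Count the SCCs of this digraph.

2

{a, b, c, e, f} are all mutually reachable — one SCC of size 5.
{d} is an SCC by itself.
That gives 2 strongly connected components.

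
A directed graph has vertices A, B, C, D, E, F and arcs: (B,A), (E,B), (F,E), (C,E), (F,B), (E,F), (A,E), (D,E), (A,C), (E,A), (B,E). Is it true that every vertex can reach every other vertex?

There is no directed path from A to D, so the graph is not strongly connected.

No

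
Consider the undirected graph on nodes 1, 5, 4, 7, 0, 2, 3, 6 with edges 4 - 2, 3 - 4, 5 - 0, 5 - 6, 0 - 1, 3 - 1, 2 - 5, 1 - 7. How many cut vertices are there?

Removing 1 increases the component count from 1 to 2, so 1 is a cut vertex.
Removing 5 increases the component count from 1 to 2, so 5 is a cut vertex.
By contrast removing 3 leaves 1 component; it is not a cut vertex. No other vertex is a cut vertex either.

2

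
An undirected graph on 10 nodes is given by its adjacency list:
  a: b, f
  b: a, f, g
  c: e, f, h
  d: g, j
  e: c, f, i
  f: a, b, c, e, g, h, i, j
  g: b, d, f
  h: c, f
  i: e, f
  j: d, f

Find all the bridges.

none

The edges on the cycle f-j-d-g-f are not bridges since each lies on that cycle.
Every edge lies on some cycle, so there are no bridges.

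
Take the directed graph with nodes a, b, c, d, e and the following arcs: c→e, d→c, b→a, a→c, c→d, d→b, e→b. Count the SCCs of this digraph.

{a, b, c, d, e} are all mutually reachable — one SCC of size 5.
That gives 1 strongly connected component.

1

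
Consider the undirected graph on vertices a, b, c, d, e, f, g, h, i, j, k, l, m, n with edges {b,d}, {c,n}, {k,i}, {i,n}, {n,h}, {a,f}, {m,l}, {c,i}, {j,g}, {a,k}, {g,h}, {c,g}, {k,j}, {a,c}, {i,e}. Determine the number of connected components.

3

Starting from l we can reach l, m. That is one component of size 2.
Starting from b we can reach b, d. That is one component of size 2.
Starting from a we can reach a, c, e, f, g, h, i, j, k, n. That is one component of size 10.
Total: 3 components.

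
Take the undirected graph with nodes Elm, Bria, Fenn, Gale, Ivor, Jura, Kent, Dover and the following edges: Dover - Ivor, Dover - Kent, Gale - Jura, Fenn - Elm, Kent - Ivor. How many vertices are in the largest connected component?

3

Bria is isolated — a component by itself.
Starting from Elm we can reach Elm, Fenn. That is one component of size 2.
Starting from Gale we can reach Gale, Jura. That is one component of size 2.
Starting from Ivor we can reach Ivor, Kent, Dover. That is one component of size 3.
The largest has 3 vertices.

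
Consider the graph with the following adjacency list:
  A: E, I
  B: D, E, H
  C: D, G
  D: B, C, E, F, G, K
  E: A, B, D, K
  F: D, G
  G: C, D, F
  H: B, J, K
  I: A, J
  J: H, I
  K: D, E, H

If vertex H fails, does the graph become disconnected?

Deleting H leaves 1 component (was 1) (its neighbors B, J, K remain connected to each other), so H is not a cut vertex.

No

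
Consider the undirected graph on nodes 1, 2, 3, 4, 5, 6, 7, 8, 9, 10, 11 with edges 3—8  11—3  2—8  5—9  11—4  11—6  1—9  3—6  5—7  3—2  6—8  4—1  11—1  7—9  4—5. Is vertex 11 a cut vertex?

Yes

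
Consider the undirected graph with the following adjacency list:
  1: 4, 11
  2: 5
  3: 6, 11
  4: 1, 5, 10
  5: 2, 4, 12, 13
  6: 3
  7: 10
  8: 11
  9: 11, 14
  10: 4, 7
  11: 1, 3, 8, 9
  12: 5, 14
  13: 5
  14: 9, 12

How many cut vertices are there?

Removing 3 increases the component count from 1 to 2, so 3 is a cut vertex.
Removing 4 increases the component count from 1 to 2, so 4 is a cut vertex.
Removing 5 increases the component count from 1 to 3, so 5 is a cut vertex.
Likewise 10, 11 are cut vertices.
By contrast removing 2 leaves 1 component; it is not a cut vertex. No other vertex is a cut vertex either.

5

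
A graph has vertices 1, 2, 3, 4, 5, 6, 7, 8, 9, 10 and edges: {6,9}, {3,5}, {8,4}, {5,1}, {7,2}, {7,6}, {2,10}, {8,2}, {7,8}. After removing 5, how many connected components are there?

3

With 5 gone, the remaining components are: {1}; {3}; {2, 4, 6, 7, 8, 9, 10}.
That is 3 components.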